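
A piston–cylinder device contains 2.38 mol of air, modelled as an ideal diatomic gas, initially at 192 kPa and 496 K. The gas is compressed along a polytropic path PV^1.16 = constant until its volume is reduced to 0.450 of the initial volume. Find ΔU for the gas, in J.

V₁ = nRT₁/P₁ = 2.38×8.314×496/192 = 51.1 L.
Polytropic n=1.16: T₂ = T₁(V₁/V₂)^(n−1) = 496×(2.22)^0.16 = 564 K; P₂ = P₁(V₁/V₂)^n = 485 kPa.
For an ideal gas ΔU = nCvΔT with Cv = (5/2)R = 20.8 J/(mol·K).
ΔU = 2.38×20.8×(564−496) = 3340 J.

3340 J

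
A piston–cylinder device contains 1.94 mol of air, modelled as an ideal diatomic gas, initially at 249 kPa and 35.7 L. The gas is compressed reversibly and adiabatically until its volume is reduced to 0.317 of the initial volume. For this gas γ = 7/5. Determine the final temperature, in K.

873 K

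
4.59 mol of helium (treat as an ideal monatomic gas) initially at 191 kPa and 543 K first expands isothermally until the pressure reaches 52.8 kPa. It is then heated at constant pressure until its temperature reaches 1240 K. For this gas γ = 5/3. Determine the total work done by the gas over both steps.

53200 J

V₁ = nRT₁/P₁ = 4.59×8.314×543/191 = 108 L.
Step 1 — Isothermal: T stays 543 K; PV = const ⇒ V₂ = 392 L, P₂ = 52.8 kPa.
ΔU = 0 (ideal gas, T constant).
W = nRT ln(V₂/V₁) = 4.59×8.314×543×ln(3.62) = 26600 J.
Q = ΔU + W = 26600 J.
State after step 1: P = 52.8 kPa, V = 392 L, T = 543 K.
Step 2 — Isobaric: P stays 52.8 kPa; V/T = const ⇒ T₂ = 1240 K, V₂ = 896 L.
W = PΔV = 52.8×(896−392) kPa·L = 26600 J.
ΔU = nCvΔT = 4.59×12.5×(1240−543) = 39900 J.
Q = ΔU + W = nCpΔT = 66500 J.
Net over both steps: W = 53200 J, Q = 93100 J, ΔU = 39900 J.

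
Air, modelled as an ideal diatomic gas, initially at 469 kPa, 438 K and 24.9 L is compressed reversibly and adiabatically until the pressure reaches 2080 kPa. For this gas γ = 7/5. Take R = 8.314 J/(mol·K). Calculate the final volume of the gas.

8.59 L

Adiabatic: T₂/T₁ = (P₂/P₁)^((γ−1)/γ) ⇒ T₂ = 438×(4.43)^0.286 = 670 K; V₂ = 8.59 L.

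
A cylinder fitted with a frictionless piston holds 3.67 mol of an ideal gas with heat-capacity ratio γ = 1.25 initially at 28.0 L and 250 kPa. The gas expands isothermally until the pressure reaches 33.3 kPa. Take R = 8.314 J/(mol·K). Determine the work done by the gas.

T₁ = P₁V₁/(nR) = 250×28.0/(3.67×8.314) = 229 K.
Isothermal: T stays 229 K; PV = const ⇒ V₂ = 210 L, P₂ = 33.3 kPa.
W = nRT ln(V₂/V₁) = 3.67×8.314×229×ln(7.51) = 14100 J.

14100 J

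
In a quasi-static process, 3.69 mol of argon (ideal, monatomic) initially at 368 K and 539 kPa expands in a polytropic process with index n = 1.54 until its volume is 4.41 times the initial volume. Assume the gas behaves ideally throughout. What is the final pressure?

54.8 kPa

V₁ = nRT₁/P₁ = 3.69×8.314×368/539 = 20.9 L.
Polytropic n=1.54: T₂ = T₁(V₁/V₂)^(n−1) = 368×(0.227)^0.54 = 165 K; P₂ = P₁(V₁/V₂)^n = 54.8 kPa.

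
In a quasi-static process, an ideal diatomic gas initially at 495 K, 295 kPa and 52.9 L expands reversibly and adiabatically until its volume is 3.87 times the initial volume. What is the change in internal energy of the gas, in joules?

-16300 J

n = P₁V₁/(RT₁) = 295×52.9/(8.314×495) = 3.79 mol.
Adiabatic: TV^(γ−1) = const ⇒ T₂ = 495×(0.258)^0.400 = 288 K; PV^γ = const ⇒ P₂ = 44.4 kPa.
For an ideal gas ΔU = nCvΔT with Cv = (5/2)R = 20.8 J/(mol·K).
ΔU = 3.79×20.8×(288−495) = -16300 J.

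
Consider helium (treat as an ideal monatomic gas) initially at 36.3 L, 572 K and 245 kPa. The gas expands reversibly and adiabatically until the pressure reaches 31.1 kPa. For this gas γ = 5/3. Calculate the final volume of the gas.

125 L

Adiabatic: T₂/T₁ = (P₂/P₁)^((γ−1)/γ) ⇒ T₂ = 572×(0.127)^0.400 = 251 K; V₂ = 125 L.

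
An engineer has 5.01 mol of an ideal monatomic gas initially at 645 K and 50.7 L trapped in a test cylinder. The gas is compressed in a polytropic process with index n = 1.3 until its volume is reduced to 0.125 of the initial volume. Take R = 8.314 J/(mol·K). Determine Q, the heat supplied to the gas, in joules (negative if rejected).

P₁ = nRT₁/V₁ = 5.01×8.314×645/50.7 = 530 kPa.
Polytropic n=1.3: T₂ = T₁(V₁/V₂)^(n−1) = 645×(8.00)^0.30 = 1200 K; P₂ = P₁(V₁/V₂)^n = 7910 kPa.
W = (P₁V₁−P₂V₂)/(n−1) = (530×50.7−7910×6.34)/0.30 = -77600 J.
ΔU = nCvΔT = 5.01×12.5×(1200−645) = 34900 J.
Q = ΔU + W = -42700 J.

-42700 J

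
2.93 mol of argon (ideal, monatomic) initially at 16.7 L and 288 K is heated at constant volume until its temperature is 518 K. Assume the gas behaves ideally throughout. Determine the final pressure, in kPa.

P₁ = nRT₁/V₁ = 2.93×8.314×288/16.7 = 420 kPa.
Isochoric: V stays 16.7 L; P/T = const ⇒ T₂ = 518 K, P₂ = 756 kPa.

756 kPa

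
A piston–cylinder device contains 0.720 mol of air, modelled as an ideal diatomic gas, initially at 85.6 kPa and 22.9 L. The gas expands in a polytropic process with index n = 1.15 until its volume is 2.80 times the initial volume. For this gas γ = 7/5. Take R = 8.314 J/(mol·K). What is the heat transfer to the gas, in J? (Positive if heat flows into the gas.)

T₁ = P₁V₁/(nR) = 85.6×22.9/(0.720×8.314) = 327 K.
Polytropic n=1.15: T₂ = T₁(V₁/V₂)^(n−1) = 327×(0.357)^0.15 = 281 K; P₂ = P₁(V₁/V₂)^n = 26.2 kPa.
W = (P₁V₁−P₂V₂)/(n−1) = (85.6×22.9−26.2×64.1)/0.15 = 1870 J.
ΔU = nCvΔT = 0.720×20.8×(281−327) = -701 J.
Q = ΔU + W = 1170 J.

1170 J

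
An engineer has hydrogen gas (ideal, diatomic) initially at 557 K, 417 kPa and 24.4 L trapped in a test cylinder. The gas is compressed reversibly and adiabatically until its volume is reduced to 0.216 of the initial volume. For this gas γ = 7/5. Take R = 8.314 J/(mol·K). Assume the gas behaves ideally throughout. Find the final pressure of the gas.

Adiabatic: TV^(γ−1) = const ⇒ T₂ = 557×(4.63)^0.400 = 1030 K; PV^γ = const ⇒ P₂ = 3560 kPa.

3560 kPa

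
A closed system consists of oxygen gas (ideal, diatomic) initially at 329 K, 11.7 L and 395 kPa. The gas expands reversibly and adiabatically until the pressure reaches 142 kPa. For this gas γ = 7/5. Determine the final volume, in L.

Adiabatic: T₂/T₁ = (P₂/P₁)^((γ−1)/γ) ⇒ T₂ = 329×(0.359)^0.286 = 246 K; V₂ = 24.3 L.

24.3 L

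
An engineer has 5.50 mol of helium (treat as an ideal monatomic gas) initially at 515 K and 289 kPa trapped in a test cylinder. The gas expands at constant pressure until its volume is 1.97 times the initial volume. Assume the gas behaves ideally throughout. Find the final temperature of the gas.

1010 K

V₁ = nRT₁/P₁ = 5.50×8.314×515/289 = 81.5 L.
Isobaric: P stays 289 kPa; V/T = const ⇒ T₂ = 1010 K, V₂ = 161 L.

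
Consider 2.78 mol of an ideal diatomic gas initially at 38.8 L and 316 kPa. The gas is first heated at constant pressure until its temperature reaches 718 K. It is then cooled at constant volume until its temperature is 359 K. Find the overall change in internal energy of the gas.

T₁ = P₁V₁/(nR) = 316×38.8/(2.78×8.314) = 530 K.
Step 1 — Isobaric: P stays 316 kPa; V/T = const ⇒ T₂ = 718 K, V₂ = 52.5 L.
W = PΔV = 316×(52.5−38.8) kPa·L = 4330 J.
ΔU = nCvΔT = 2.78×20.8×(718−530) = 10800 J.
Q = ΔU + W = nCpΔT = 15200 J.
State after step 1: P = 316 kPa, V = 52.5 L, T = 718 K.
Step 2 — Isochoric: V stays 52.5 L; P/T = const ⇒ T₂ = 359 K, P₂ = 158 kPa.
W = 0 (no volume change).
ΔU = nCvΔT = 2.78×20.8×(359−718) = -20700 J.
Q = ΔU = -20700 J.
Net over both steps: W = 4330 J, Q = -5570 J, ΔU = -9910 J.

-9910 J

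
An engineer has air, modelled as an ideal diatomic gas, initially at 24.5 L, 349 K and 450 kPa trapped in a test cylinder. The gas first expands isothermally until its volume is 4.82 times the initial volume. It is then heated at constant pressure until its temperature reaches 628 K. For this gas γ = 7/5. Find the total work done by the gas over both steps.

n = P₁V₁/(RT₁) = 450×24.5/(8.314×349) = 3.80 mol.
Step 1 — Isothermal: T stays 349 K; PV = const ⇒ V₂ = 118 L, P₂ = 93.4 kPa.
ΔU = 0 (ideal gas, T constant).
W = nRT ln(V₂/V₁) = 3.80×8.314×349×ln(4.82) = 17300 J.
Q = ΔU + W = 17300 J.
State after step 1: P = 93.4 kPa, V = 118 L, T = 349 K.
Step 2 — Isobaric: P stays 93.4 kPa; V/T = const ⇒ T₂ = 628 K, V₂ = 212 L.
W = PΔV = 93.4×(212−118) kPa·L = 8810 J.
ΔU = nCvΔT = 3.80×20.8×(628−349) = 22000 J.
Q = ΔU + W = nCpΔT = 30800 J.
Net over both steps: W = 26200 J, Q = 48200 J, ΔU = 22000 J.

26200 J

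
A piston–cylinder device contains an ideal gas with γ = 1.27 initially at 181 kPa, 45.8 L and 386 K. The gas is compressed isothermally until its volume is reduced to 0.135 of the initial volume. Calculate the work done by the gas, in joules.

n = P₁V₁/(RT₁) = 181×45.8/(8.314×386) = 2.58 mol.
Isothermal: T stays 386 K; PV = const ⇒ V₂ = 6.18 L, P₂ = 1340 kPa.
W = nRT ln(V₂/V₁) = 2.58×8.314×386×ln(0.135) = -16600 J.

-16600 J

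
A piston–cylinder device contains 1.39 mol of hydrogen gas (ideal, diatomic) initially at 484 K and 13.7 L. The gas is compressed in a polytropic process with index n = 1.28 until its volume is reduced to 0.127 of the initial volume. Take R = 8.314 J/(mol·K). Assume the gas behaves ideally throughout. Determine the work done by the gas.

-15600 J

P₁ = nRT₁/V₁ = 1.39×8.314×484/13.7 = 408 kPa.
Polytropic n=1.28: T₂ = T₁(V₁/V₂)^(n−1) = 484×(7.87)^0.28 = 863 K; P₂ = P₁(V₁/V₂)^n = 5730 kPa.
W = (P₁V₁−P₂V₂)/(n−1) = (408×13.7−5730×1.74)/0.28 = -15600 J.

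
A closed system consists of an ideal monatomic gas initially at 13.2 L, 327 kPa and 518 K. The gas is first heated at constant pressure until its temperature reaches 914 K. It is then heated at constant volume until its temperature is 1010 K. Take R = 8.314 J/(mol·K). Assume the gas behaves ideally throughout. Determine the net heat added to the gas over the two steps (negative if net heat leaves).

n = P₁V₁/(RT₁) = 327×13.2/(8.314×518) = 1.00 mol.
Step 1 — Isobaric: P stays 327 kPa; V/T = const ⇒ T₂ = 914 K, V₂ = 23.3 L.
W = PΔV = 327×(23.3−13.2) kPa·L = 3300 J.
ΔU = nCvΔT = 1.00×12.5×(914−518) = 4950 J.
Q = ΔU + W = nCpΔT = 8250 J.
State after step 1: P = 327 kPa, V = 23.3 L, T = 914 K.
Step 2 — Isochoric: V stays 23.3 L; P/T = const ⇒ T₂ = 1010 K, P₂ = 361 kPa.
W = 0 (no volume change).
ΔU = nCvΔT = 1.00×12.5×(1010−914) = 1200 J.
Q = ΔU = 1200 J.
Net over both steps: W = 3300 J, Q = 9450 J, ΔU = 6150 J.

9450 J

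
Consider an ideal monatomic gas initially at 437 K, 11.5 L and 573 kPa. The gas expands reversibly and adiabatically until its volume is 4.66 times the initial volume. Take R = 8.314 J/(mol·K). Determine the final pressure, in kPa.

Adiabatic: TV^(γ−1) = const ⇒ T₂ = 437×(0.215)^0.667 = 157 K; PV^γ = const ⇒ P₂ = 44.1 kPa.

44.1 kPa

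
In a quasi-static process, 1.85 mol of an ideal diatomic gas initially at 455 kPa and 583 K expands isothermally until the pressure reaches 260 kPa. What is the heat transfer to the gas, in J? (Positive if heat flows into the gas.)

5020 J

V₁ = nRT₁/P₁ = 1.85×8.314×583/455 = 19.7 L.
Isothermal: T stays 583 K; PV = const ⇒ V₂ = 34.5 L, P₂ = 260 kPa.
ΔU = 0 (ideal gas, T constant).
W = nRT ln(V₂/V₁) = 1.85×8.314×583×ln(1.75) = 5020 J.
Q = ΔU + W = 5020 J.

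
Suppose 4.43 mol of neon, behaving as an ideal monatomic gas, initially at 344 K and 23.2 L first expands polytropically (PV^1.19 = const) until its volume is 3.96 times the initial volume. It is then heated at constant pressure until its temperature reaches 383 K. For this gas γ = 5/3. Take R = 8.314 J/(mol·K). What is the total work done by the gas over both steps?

P₁ = nRT₁/V₁ = 4.43×8.314×344/23.2 = 546 kPa.
Step 1 — Polytropic n=1.19: T₂ = T₁(V₁/V₂)^(n−1) = 344×(0.253)^0.19 = 265 K; P₂ = P₁(V₁/V₂)^n = 106 kPa.
W = (P₁V₁−P₂V₂)/(n−1) = (546×23.2−106×91.9)/0.19 = 15300 J.
ΔU = nCvΔT = 4.43×12.5×(265−344) = -4370 J.
Q = ΔU + W = 11000 J.
State after step 1: P = 106 kPa, V = 91.9 L, T = 265 K.
Step 2 — Isobaric: P stays 106 kPa; V/T = const ⇒ T₂ = 383 K, V₂ = 133 L.
W = PΔV = 106×(133−91.9) kPa·L = 4350 J.
ΔU = nCvΔT = 4.43×12.5×(383−265) = 6530 J.
Q = ΔU + W = nCpΔT = 10900 J.
Net over both steps: W = 19700 J, Q = 21800 J, ΔU = 2150 J.

19700 J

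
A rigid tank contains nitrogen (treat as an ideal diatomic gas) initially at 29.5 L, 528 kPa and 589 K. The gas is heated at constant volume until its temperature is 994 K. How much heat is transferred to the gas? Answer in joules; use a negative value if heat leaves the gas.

26800 J

n = P₁V₁/(RT₁) = 528×29.5/(8.314×589) = 3.18 mol.
Isochoric: V stays 29.5 L; P/T = const ⇒ T₂ = 994 K, P₂ = 891 kPa.
W = 0 (no volume change).
ΔU = nCvΔT = 3.18×20.8×(994−589) = 26800 J.
Q = ΔU = 26800 J.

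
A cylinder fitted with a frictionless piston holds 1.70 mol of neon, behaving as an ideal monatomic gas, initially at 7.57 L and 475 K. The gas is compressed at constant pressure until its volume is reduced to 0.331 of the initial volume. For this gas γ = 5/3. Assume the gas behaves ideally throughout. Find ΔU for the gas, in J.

P₁ = nRT₁/V₁ = 1.70×8.314×475/7.57 = 887 kPa.
Isobaric: P stays 887 kPa; V/T = const ⇒ T₂ = 157 K, V₂ = 2.51 L.
For an ideal gas ΔU = nCvΔT with Cv = (3/2)R = 12.5 J/(mol·K).
ΔU = 1.70×12.5×(157−475) = -6740 J.

-6740 J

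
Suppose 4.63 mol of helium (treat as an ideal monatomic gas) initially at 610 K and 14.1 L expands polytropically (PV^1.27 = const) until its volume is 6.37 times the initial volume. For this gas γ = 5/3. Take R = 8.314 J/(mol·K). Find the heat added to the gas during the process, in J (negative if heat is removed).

20400 J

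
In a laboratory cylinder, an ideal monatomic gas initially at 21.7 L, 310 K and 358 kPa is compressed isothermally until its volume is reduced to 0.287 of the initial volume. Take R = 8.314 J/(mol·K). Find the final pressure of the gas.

Isothermal: T stays 310 K; PV = const ⇒ V₂ = 6.23 L, P₂ = 1250 kPa.

1250 kPa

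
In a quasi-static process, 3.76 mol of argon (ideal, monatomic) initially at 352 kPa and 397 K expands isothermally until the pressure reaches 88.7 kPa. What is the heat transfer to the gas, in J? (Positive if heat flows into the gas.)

17100 J

V₁ = nRT₁/P₁ = 3.76×8.314×397/352 = 35.3 L.
Isothermal: T stays 397 K; PV = const ⇒ V₂ = 140 L, P₂ = 88.7 kPa.
ΔU = 0 (ideal gas, T constant).
W = nRT ln(V₂/V₁) = 3.76×8.314×397×ln(3.97) = 17100 J.
Q = ΔU + W = 17100 J.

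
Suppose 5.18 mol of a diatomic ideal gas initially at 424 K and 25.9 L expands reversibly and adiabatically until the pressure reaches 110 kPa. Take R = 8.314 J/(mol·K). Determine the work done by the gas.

P₁ = nRT₁/V₁ = 5.18×8.314×424/25.9 = 705 kPa.
Adiabatic: T₂/T₁ = (P₂/P₁)^((γ−1)/γ) ⇒ T₂ = 424×(0.156)^0.286 = 249 K; V₂ = 97.6 L.
ΔU = nCvΔT = 5.18×20.8×(249−424) = -18800 J.
Q = 0 for an adiabatic process, so W = −ΔU = 18800 J.

18800 J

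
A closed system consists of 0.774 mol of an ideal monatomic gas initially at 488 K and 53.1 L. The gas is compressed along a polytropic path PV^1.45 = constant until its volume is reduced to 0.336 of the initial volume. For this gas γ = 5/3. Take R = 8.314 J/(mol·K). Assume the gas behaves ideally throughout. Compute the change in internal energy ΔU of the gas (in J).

2980 J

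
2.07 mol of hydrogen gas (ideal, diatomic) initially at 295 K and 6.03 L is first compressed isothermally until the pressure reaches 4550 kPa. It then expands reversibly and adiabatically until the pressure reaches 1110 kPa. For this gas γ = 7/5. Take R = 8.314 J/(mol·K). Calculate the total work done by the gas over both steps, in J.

P₁ = nRT₁/V₁ = 2.07×8.314×295/6.03 = 842 kPa.
Step 1 — Isothermal: T stays 295 K; PV = const ⇒ V₂ = 1.12 L, P₂ = 4550 kPa.
ΔU = 0 (ideal gas, T constant).
W = nRT ln(V₂/V₁) = 2.07×8.314×295×ln(0.185) = -8570 J.
Q = ΔU + W = -8570 J.
State after step 1: P = 4550 kPa, V = 1.12 L, T = 295 K.
Step 2 — Adiabatic: T₂/T₁ = (P₂/P₁)^((γ−1)/γ) ⇒ T₂ = 295×(0.244)^0.286 = 197 K; V₂ = 3.06 L.
ΔU = nCvΔT = 2.07×20.8×(197−295) = -4210 J.
Q = 0 for an adiabatic process, so W = −ΔU = 4210 J.
Net over both steps: W = -4360 J, Q = -8570 J, ΔU = -4210 J.

-4360 J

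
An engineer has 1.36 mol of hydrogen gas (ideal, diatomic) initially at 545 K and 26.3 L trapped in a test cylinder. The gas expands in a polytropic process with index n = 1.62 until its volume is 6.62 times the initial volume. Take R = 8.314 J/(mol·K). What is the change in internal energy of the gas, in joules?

-10600 J

P₁ = nRT₁/V₁ = 1.36×8.314×545/26.3 = 234 kPa.
Polytropic n=1.62: T₂ = T₁(V₁/V₂)^(n−1) = 545×(0.151)^0.62 = 169 K; P₂ = P₁(V₁/V₂)^n = 11.0 kPa.
For an ideal gas ΔU = nCvΔT with Cv = (5/2)R = 20.8 J/(mol·K).
ΔU = 1.36×20.8×(169−545) = -10600 J.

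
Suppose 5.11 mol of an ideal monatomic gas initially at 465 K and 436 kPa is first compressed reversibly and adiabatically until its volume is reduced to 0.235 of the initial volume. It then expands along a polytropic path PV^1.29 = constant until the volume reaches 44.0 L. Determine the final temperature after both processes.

809 K

V₁ = nRT₁/P₁ = 5.11×8.314×465/436 = 45.3 L.
Step 1 — Adiabatic: TV^(γ−1) = const ⇒ T₂ = 465×(4.26)^0.667 = 1220 K; PV^γ = const ⇒ P₂ = 4870 kPa.
ΔU = nCvΔT = 5.11×12.5×(1220−465) = 48200 J.
Q = 0 for an adiabatic process, so W = −ΔU = -48200 J.
State after step 1: P = 4870 kPa, V = 10.6 L, T = 1220 K.
Step 2 — Polytropic n=1.29: T₂ = T₁(V₁/V₂)^(n−1) = 1220×(0.242)^0.29 = 809 K; P₂ = P₁(V₁/V₂)^n = 781 kPa.
W = (P₁V₁−P₂V₂)/(n−1) = (4870×10.6−781×44.0)/0.29 = 60300 J.
ΔU = nCvΔT = 5.11×12.5×(809−1220) = -26200 J.
Q = ΔU + W = 34100 J.
Net over both steps: W = 12200 J, Q = 34100 J, ΔU = 21900 J.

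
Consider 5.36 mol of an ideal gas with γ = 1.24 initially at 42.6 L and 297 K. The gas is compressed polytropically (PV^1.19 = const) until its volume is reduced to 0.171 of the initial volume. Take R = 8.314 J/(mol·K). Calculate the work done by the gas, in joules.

-27800 J

P₁ = nRT₁/V₁ = 5.36×8.314×297/42.6 = 311 kPa.
Polytropic n=1.19: T₂ = T₁(V₁/V₂)^(n−1) = 297×(5.85)^0.19 = 415 K; P₂ = P₁(V₁/V₂)^n = 2540 kPa.
W = (P₁V₁−P₂V₂)/(n−1) = (311×42.6−2540×7.28)/0.19 = -27800 J.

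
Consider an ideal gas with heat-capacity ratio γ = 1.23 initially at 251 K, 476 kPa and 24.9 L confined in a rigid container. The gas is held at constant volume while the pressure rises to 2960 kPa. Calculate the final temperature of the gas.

1560 K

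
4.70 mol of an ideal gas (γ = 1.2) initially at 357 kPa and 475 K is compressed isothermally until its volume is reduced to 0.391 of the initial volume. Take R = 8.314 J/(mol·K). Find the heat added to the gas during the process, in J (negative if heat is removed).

V₁ = nRT₁/P₁ = 4.70×8.314×475/357 = 52.0 L.
Isothermal: T stays 475 K; PV = const ⇒ V₂ = 20.3 L, P₂ = 913 kPa.
ΔU = 0 (ideal gas, T constant).
W = nRT ln(V₂/V₁) = 4.70×8.314×475×ln(0.391) = -17400 J.
Q = ΔU + W = -17400 J.

-17400 J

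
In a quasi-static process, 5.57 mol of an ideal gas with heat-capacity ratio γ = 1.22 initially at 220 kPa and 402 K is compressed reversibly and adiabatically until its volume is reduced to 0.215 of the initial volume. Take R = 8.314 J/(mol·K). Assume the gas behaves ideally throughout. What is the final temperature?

564 K

V₁ = nRT₁/P₁ = 5.57×8.314×402/220 = 84.6 L.
Adiabatic: TV^(γ−1) = const ⇒ T₂ = 402×(4.65)^0.220 = 564 K; PV^γ = const ⇒ P₂ = 1430 kPa.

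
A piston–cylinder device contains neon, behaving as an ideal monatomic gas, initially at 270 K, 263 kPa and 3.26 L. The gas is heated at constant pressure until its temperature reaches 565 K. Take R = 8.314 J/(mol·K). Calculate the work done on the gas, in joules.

n = P₁V₁/(RT₁) = 263×3.26/(8.314×270) = 0.382 mol.
Isobaric: P stays 263 kPa; V/T = const ⇒ T₂ = 565 K, V₂ = 6.82 L.
W = PΔV = 263×(6.82−3.26) kPa·L = 937 J.
Work done on the gas = −W_by = -937 J.

-937 J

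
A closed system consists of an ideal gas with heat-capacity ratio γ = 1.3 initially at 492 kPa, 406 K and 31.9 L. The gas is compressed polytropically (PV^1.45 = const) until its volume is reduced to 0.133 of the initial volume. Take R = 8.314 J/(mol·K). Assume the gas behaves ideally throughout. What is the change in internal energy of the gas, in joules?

n = P₁V₁/(RT₁) = 492×31.9/(8.314×406) = 4.65 mol.
Polytropic n=1.45: T₂ = T₁(V₁/V₂)^(n−1) = 406×(7.52)^0.45 = 1010 K; P₂ = P₁(V₁/V₂)^n = 9170 kPa.
For an ideal gas ΔU = nCvΔT with Cv = R/(γ−1) = 27.7 J/(mol·K).
ΔU = 4.65×27.7×(1010−406) = 77400 J.

77400 J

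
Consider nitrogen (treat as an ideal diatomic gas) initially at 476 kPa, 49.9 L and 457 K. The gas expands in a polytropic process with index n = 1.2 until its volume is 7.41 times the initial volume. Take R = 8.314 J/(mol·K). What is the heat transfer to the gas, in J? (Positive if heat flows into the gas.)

n = P₁V₁/(RT₁) = 476×49.9/(8.314×457) = 6.25 mol.
Polytropic n=1.2: T₂ = T₁(V₁/V₂)^(n−1) = 457×(0.135)^0.20 = 306 K; P₂ = P₁(V₁/V₂)^n = 43.0 kPa.
W = (P₁V₁−P₂V₂)/(n−1) = (476×49.9−43.0×370)/0.20 = 39200 J.
ΔU = nCvΔT = 6.25×20.8×(306−457) = -19600 J.
Q = ΔU + W = 19600 J.

19600 J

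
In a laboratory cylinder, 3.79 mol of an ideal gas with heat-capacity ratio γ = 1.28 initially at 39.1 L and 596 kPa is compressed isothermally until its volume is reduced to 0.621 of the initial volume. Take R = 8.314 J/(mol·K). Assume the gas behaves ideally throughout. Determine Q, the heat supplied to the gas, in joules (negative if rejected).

T₁ = P₁V₁/(nR) = 596×39.1/(3.79×8.314) = 740 K.
Isothermal: T stays 740 K; PV = const ⇒ V₂ = 24.3 L, P₂ = 960 kPa.
ΔU = 0 (ideal gas, T constant).
W = nRT ln(V₂/V₁) = 3.79×8.314×740×ln(0.621) = -11100 J.
Q = ΔU + W = -11100 J.

-11100 J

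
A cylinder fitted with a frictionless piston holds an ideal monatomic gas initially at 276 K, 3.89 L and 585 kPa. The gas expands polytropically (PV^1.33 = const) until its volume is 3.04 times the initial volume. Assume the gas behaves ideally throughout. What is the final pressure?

Polytropic n=1.33: T₂ = T₁(V₁/V₂)^(n−1) = 276×(0.329)^0.33 = 191 K; P₂ = P₁(V₁/V₂)^n = 133 kPa.

133 kPa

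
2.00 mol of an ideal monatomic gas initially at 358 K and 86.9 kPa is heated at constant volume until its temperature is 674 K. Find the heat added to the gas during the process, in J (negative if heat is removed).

V₁ = nRT₁/P₁ = 2.00×8.314×358/86.9 = 68.5 L.
Isochoric: V stays 68.5 L; P/T = const ⇒ T₂ = 674 K, P₂ = 164 kPa.
W = 0 (no volume change).
ΔU = nCvΔT = 2.00×12.5×(674−358) = 7880 J.
Q = ΔU = 7880 J.

7880 J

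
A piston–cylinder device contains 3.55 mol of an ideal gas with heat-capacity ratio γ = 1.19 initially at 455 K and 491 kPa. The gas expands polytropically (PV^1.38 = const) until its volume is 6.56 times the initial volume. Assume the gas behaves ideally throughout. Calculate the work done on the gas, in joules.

V₁ = nRT₁/P₁ = 3.55×8.314×455/491 = 27.4 L.
Polytropic n=1.38: T₂ = T₁(V₁/V₂)^(n−1) = 455×(0.152)^0.38 = 223 K; P₂ = P₁(V₁/V₂)^n = 36.6 kPa.
W = (P₁V₁−P₂V₂)/(n−1) = (491×27.4−36.6×179)/0.38 = 18000 J.
Work done on the gas = −W_by = -18000 J.

-18000 J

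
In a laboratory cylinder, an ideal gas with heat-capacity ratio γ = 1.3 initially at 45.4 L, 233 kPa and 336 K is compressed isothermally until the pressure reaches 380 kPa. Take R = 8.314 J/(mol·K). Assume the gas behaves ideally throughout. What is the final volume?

27.8 L

Isothermal: T stays 336 K; PV = const ⇒ V₂ = 27.8 L, P₂ = 380 kPa.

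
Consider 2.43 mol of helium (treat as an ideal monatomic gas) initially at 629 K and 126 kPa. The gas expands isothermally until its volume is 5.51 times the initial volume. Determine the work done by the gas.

21700 J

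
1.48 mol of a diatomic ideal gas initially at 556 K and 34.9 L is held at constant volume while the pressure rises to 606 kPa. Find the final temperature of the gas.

1720 K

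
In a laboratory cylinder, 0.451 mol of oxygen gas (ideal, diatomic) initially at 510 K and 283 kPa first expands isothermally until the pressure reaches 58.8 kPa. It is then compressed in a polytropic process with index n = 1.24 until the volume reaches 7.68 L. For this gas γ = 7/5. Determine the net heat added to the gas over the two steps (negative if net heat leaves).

V₁ = nRT₁/P₁ = 0.451×8.314×510/283 = 6.76 L.
Step 1 — Isothermal: T stays 510 K; PV = const ⇒ V₂ = 32.5 L, P₂ = 58.8 kPa.
ΔU = 0 (ideal gas, T constant).
W = nRT ln(V₂/V₁) = 0.451×8.314×510×ln(4.81) = 3000 J.
Q = ΔU + W = 3000 J.
State after step 1: P = 58.8 kPa, V = 32.5 L, T = 510 K.
Step 2 — Polytropic n=1.24: T₂ = T₁(V₁/V₂)^(n−1) = 510×(4.23)^0.24 = 721 K; P₂ = P₁(V₁/V₂)^n = 352 kPa.
W = (P₁V₁−P₂V₂)/(n−1) = (58.8×32.5−352×7.68)/0.24 = -3300 J.
ΔU = nCvΔT = 0.451×20.8×(721−510) = 1980 J.
Q = ΔU + W = -1320 J.
Net over both steps: W = -294 J, Q = 1690 J, ΔU = 1980 J.

1690 J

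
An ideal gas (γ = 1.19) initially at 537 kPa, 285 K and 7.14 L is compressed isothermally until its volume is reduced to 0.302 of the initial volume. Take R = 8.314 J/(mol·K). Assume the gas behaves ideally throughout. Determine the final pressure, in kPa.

1780 kPa

Isothermal: T stays 285 K; PV = const ⇒ V₂ = 2.16 L, P₂ = 1780 kPa.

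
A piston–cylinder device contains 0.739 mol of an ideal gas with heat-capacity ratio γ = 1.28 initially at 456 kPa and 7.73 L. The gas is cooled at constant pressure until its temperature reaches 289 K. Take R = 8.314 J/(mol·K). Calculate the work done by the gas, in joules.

T₁ = P₁V₁/(nR) = 456×7.73/(0.739×8.314) = 574 K.
Isobaric: P stays 456 kPa; V/T = const ⇒ T₂ = 289 K, V₂ = 3.89 L.
W = PΔV = 456×(3.89−7.73) kPa·L = -1750 J.

-1750 J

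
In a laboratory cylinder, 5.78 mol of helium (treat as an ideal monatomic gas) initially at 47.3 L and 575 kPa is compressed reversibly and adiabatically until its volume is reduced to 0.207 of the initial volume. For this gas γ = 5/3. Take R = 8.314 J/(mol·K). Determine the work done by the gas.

-75800 J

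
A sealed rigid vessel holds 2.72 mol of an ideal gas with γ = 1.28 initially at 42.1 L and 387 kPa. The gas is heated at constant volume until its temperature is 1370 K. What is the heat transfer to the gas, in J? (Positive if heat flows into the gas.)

52500 J

T₁ = P₁V₁/(nR) = 387×42.1/(2.72×8.314) = 720 K.
Isochoric: V stays 42.1 L; P/T = const ⇒ T₂ = 1370 K, P₂ = 736 kPa.
W = 0 (no volume change).
ΔU = nCvΔT = 2.72×29.7×(1370−720) = 52500 J.
Q = ΔU = 52500 J.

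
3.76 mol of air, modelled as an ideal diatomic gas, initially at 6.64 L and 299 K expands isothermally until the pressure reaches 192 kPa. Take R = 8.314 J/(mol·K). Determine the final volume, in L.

48.7 L

P₁ = nRT₁/V₁ = 3.76×8.314×299/6.64 = 1410 kPa.
Isothermal: T stays 299 K; PV = const ⇒ V₂ = 48.7 L, P₂ = 192 kPa.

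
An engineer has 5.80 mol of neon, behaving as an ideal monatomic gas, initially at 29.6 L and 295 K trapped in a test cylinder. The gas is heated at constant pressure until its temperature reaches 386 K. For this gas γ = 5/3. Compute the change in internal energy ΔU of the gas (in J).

P₁ = nRT₁/V₁ = 5.80×8.314×295/29.6 = 481 kPa.
Isobaric: P stays 481 kPa; V/T = const ⇒ T₂ = 386 K, V₂ = 38.7 L.
For an ideal gas ΔU = nCvΔT with Cv = (3/2)R = 12.5 J/(mol·K).
ΔU = 5.80×12.5×(386−295) = 6580 J.

6580 J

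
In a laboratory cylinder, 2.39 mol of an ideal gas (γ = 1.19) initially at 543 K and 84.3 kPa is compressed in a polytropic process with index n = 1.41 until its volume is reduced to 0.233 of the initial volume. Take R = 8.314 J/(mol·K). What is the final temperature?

987 K

V₁ = nRT₁/P₁ = 2.39×8.314×543/84.3 = 128 L.
Polytropic n=1.41: T₂ = T₁(V₁/V₂)^(n−1) = 543×(4.29)^0.41 = 987 K; P₂ = P₁(V₁/V₂)^n = 657 kPa.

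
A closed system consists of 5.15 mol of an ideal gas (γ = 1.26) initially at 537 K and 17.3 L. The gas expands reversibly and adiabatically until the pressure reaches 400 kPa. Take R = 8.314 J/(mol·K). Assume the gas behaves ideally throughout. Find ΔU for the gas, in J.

-19400 J

P₁ = nRT₁/V₁ = 5.15×8.314×537/17.3 = 1330 kPa.
Adiabatic: T₂/T₁ = (P₂/P₁)^((γ−1)/γ) ⇒ T₂ = 537×(0.301)^0.206 = 419 K; V₂ = 44.9 L.
For an ideal gas ΔU = nCvΔT with Cv = R/(γ−1) = 32.0 J/(mol·K).
ΔU = 5.15×32.0×(419−537) = -19400 J.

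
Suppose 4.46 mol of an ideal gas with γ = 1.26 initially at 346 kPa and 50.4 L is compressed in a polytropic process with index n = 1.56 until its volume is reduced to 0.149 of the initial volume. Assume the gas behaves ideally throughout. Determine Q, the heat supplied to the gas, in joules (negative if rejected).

68400 J

T₁ = P₁V₁/(nR) = 346×50.4/(4.46×8.314) = 470 K.
Polytropic n=1.56: T₂ = T₁(V₁/V₂)^(n−1) = 470×(6.71)^0.56 = 1370 K; P₂ = P₁(V₁/V₂)^n = 6740 kPa.
W = (P₁V₁−P₂V₂)/(n−1) = (346×50.4−6740×7.51)/0.56 = -59300 J.
ΔU = nCvΔT = 4.46×32.0×(1370−470) = 128000 J.
Q = ΔU + W = 68400 J.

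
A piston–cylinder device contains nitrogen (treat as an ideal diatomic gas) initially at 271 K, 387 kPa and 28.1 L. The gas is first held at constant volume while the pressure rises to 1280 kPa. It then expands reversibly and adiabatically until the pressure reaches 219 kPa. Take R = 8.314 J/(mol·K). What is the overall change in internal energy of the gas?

n = P₁V₁/(RT₁) = 387×28.1/(8.314×271) = 4.83 mol.
Step 1 — Isochoric: V stays 28.1 L; P/T = const ⇒ T₂ = 896 K, P₂ = 1280 kPa.
W = 0 (no volume change).
ΔU = nCvΔT = 4.83×20.8×(896−271) = 62700 J.
Q = ΔU = 62700 J.
State after step 1: P = 1280 kPa, V = 28.1 L, T = 896 K.
Step 2 — Adiabatic: T₂/T₁ = (P₂/P₁)^((γ−1)/γ) ⇒ T₂ = 896×(0.171)^0.286 = 541 K; V₂ = 99.2 L.
ΔU = nCvΔT = 4.83×20.8×(541−896) = -35600 J.
Q = 0 for an adiabatic process, so W = −ΔU = 35600 J.
Net over both steps: W = 35600 J, Q = 62700 J, ΔU = 27100 J.

27100 J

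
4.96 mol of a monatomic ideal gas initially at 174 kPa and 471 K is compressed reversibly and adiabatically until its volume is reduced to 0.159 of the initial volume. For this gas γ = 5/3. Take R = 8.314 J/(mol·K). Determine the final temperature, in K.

1600 K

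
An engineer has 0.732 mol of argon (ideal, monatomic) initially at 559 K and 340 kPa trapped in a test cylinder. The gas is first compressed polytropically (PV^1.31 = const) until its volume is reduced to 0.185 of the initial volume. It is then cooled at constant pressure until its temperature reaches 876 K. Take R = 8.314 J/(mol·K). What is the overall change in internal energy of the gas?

V₁ = nRT₁/P₁ = 0.732×8.314×559/340 = 10.0 L.
Step 1 — Polytropic n=1.31: T₂ = T₁(V₁/V₂)^(n−1) = 559×(5.41)^0.31 = 943 K; P₂ = P₁(V₁/V₂)^n = 3100 kPa.
W = (P₁V₁−P₂V₂)/(n−1) = (340×10.0−3100×1.85)/0.31 = -7540 J.
ΔU = nCvΔT = 0.732×12.5×(943−559) = 3510 J.
Q = ΔU + W = -4030 J.
State after step 1: P = 3100 kPa, V = 1.85 L, T = 943 K.
Step 2 — Isobaric: P stays 3100 kPa; V/T = const ⇒ T₂ = 876 K, V₂ = 1.72 L.
W = PΔV = 3100×(1.72−1.85) kPa·L = -409 J.
ΔU = nCvΔT = 0.732×12.5×(876−943) = -613 J.
Q = ΔU + W = nCpΔT = -1020 J.
Net over both steps: W = -7950 J, Q = -5060 J, ΔU = 2890 J.

2890 J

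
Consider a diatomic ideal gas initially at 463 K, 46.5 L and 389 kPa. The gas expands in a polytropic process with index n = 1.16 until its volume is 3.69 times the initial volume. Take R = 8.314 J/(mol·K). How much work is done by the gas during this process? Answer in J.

n = P₁V₁/(RT₁) = 389×46.5/(8.314×463) = 4.70 mol.
Polytropic n=1.16: T₂ = T₁(V₁/V₂)^(n−1) = 463×(0.271)^0.16 = 376 K; P₂ = P₁(V₁/V₂)^n = 85.5 kPa.
W = (P₁V₁−P₂V₂)/(n−1) = (389×46.5−85.5×172)/0.16 = 21300 J.

21300 J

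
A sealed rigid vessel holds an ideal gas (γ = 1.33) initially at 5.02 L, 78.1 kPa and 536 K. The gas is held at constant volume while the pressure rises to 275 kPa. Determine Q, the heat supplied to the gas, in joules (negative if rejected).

n = P₁V₁/(RT₁) = 78.1×5.02/(8.314×536) = 0.0880 mol.
Isochoric: V stays 5.02 L; P/T = const ⇒ T₂ = 1890 K, P₂ = 275 kPa.
W = 0 (no volume change).
ΔU = nCvΔT = 0.0880×25.2×(1890−536) = 3000 J.
Q = ΔU = 3000 J.

3000 J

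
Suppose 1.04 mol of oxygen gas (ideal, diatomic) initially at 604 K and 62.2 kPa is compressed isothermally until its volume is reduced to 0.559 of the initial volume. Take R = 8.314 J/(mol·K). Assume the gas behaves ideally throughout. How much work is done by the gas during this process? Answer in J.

-3040 J

V₁ = nRT₁/P₁ = 1.04×8.314×604/62.2 = 84.0 L.
Isothermal: T stays 604 K; PV = const ⇒ V₂ = 46.9 L, P₂ = 111 kPa.
W = nRT ln(V₂/V₁) = 1.04×8.314×604×ln(0.559) = -3040 J.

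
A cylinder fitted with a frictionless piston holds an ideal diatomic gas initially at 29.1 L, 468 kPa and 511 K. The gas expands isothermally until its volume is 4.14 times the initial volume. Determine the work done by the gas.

19300 J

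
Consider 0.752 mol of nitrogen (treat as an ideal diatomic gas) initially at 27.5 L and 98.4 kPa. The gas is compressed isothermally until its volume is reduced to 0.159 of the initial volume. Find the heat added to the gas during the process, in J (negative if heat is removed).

T₁ = P₁V₁/(nR) = 98.4×27.5/(0.752×8.314) = 433 K.
Isothermal: T stays 433 K; PV = const ⇒ V₂ = 4.37 L, P₂ = 619 kPa.
ΔU = 0 (ideal gas, T constant).
W = nRT ln(V₂/V₁) = 0.752×8.314×433×ln(0.159) = -4980 J.
Q = ΔU + W = -4980 J.

-4980 J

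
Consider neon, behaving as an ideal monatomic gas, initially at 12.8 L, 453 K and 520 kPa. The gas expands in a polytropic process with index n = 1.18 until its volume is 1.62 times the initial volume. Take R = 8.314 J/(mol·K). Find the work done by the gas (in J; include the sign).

n = P₁V₁/(RT₁) = 520×12.8/(8.314×453) = 1.77 mol.
Polytropic n=1.18: T₂ = T₁(V₁/V₂)^(n−1) = 453×(0.617)^0.18 = 415 K; P₂ = P₁(V₁/V₂)^n = 294 kPa.
W = (P₁V₁−P₂V₂)/(n−1) = (520×12.8−294×20.7)/0.18 = 3080 J.

3080 J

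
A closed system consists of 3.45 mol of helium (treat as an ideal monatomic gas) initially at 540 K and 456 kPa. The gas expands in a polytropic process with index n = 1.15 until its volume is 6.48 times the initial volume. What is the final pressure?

53.2 kPa

V₁ = nRT₁/P₁ = 3.45×8.314×540/456 = 34.0 L.
Polytropic n=1.15: T₂ = T₁(V₁/V₂)^(n−1) = 540×(0.154)^0.15 = 408 K; P₂ = P₁(V₁/V₂)^n = 53.2 kPa.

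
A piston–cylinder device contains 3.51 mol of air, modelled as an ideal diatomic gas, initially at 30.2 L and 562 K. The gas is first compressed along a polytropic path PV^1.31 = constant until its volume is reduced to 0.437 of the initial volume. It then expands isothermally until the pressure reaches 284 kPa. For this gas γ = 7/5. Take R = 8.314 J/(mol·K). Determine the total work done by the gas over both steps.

21300 J

P₁ = nRT₁/V₁ = 3.51×8.314×562/30.2 = 543 kPa.
Step 1 — Polytropic n=1.31: T₂ = T₁(V₁/V₂)^(n−1) = 562×(2.29)^0.31 = 726 K; P₂ = P₁(V₁/V₂)^n = 1610 kPa.
W = (P₁V₁−P₂V₂)/(n−1) = (543×30.2−1610×13.2)/0.31 = -15500 J.
ΔU = nCvΔT = 3.51×20.8×(726−562) = 12000 J.
Q = ΔU + W = -3480 J.
State after step 1: P = 1610 kPa, V = 13.2 L, T = 726 K.
Step 2 — Isothermal: T stays 726 K; PV = const ⇒ V₂ = 74.6 L, P₂ = 284 kPa.
ΔU = 0 (ideal gas, T constant).
W = nRT ln(V₂/V₁) = 3.51×8.314×726×ln(5.66) = 36700 J.
Q = ΔU + W = 36700 J.
Net over both steps: W = 21300 J, Q = 33200 J, ΔU = 12000 J.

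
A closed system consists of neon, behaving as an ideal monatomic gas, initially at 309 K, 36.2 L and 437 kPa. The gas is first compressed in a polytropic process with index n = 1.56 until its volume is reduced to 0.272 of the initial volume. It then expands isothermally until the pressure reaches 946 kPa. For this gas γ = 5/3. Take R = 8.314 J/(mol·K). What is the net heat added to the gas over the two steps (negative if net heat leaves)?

n = P₁V₁/(RT₁) = 437×36.2/(8.314×309) = 6.16 mol.
Step 1 — Polytropic n=1.56: T₂ = T₁(V₁/V₂)^(n−1) = 309×(3.68)^0.56 = 641 K; P₂ = P₁(V₁/V₂)^n = 3330 kPa.
W = (P₁V₁−P₂V₂)/(n−1) = (437×36.2−3330×9.85)/0.56 = -30300 J.
ΔU = nCvΔT = 6.16×12.5×(641−309) = 25500 J.
Q = ΔU + W = -4850 J.
State after step 1: P = 3330 kPa, V = 9.85 L, T = 641 K.
Step 2 — Isothermal: T stays 641 K; PV = const ⇒ V₂ = 34.7 L, P₂ = 946 kPa.
ΔU = 0 (ideal gas, T constant).
W = nRT ln(V₂/V₁) = 6.16×8.314×641×ln(3.52) = 41300 J.
Q = ΔU + W = 41300 J.
Net over both steps: W = 11000 J, Q = 36400 J, ΔU = 25500 J.

36400 J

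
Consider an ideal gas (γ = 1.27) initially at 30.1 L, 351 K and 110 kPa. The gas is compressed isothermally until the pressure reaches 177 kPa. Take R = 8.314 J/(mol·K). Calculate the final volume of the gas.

Isothermal: T stays 351 K; PV = const ⇒ V₂ = 18.7 L, P₂ = 177 kPa.

18.7 L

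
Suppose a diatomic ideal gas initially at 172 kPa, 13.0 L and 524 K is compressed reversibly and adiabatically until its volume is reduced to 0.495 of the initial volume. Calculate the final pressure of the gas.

Adiabatic: TV^(γ−1) = const ⇒ T₂ = 524×(2.02)^0.400 = 694 K; PV^γ = const ⇒ P₂ = 460 kPa.

460 kPa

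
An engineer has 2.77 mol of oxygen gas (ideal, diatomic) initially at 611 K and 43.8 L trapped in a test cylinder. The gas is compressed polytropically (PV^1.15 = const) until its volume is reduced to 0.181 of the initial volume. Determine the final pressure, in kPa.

P₁ = nRT₁/V₁ = 2.77×8.314×611/43.8 = 321 kPa.
Polytropic n=1.15: T₂ = T₁(V₁/V₂)^(n−1) = 611×(5.52)^0.15 = 790 K; P₂ = P₁(V₁/V₂)^n = 2290 kPa.

2290 kPa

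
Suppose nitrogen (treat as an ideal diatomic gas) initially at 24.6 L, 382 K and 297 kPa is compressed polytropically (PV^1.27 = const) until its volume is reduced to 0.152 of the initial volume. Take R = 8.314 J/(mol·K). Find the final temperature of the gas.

Polytropic n=1.27: T₂ = T₁(V₁/V₂)^(n−1) = 382×(6.58)^0.27 = 635 K; P₂ = P₁(V₁/V₂)^n = 3250 kPa.

635 K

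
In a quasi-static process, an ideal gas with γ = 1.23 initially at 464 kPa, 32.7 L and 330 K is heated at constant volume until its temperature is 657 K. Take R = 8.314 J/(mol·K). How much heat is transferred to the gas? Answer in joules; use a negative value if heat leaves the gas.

65400 J

n = P₁V₁/(RT₁) = 464×32.7/(8.314×330) = 5.53 mol.
Isochoric: V stays 32.7 L; P/T = const ⇒ T₂ = 657 K, P₂ = 924 kPa.
W = 0 (no volume change).
ΔU = nCvΔT = 5.53×36.1×(657−330) = 65400 J.
Q = ΔU = 65400 J.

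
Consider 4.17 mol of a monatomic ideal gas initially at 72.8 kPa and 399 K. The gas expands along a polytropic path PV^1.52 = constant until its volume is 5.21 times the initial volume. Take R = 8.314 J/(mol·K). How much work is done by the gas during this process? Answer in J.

15300 J

V₁ = nRT₁/P₁ = 4.17×8.314×399/72.8 = 190 L.
Polytropic n=1.52: T₂ = T₁(V₁/V₂)^(n−1) = 399×(0.192)^0.52 = 169 K; P₂ = P₁(V₁/V₂)^n = 5.92 kPa.
W = (P₁V₁−P₂V₂)/(n−1) = (72.8×190−5.92×990)/0.52 = 15300 J.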